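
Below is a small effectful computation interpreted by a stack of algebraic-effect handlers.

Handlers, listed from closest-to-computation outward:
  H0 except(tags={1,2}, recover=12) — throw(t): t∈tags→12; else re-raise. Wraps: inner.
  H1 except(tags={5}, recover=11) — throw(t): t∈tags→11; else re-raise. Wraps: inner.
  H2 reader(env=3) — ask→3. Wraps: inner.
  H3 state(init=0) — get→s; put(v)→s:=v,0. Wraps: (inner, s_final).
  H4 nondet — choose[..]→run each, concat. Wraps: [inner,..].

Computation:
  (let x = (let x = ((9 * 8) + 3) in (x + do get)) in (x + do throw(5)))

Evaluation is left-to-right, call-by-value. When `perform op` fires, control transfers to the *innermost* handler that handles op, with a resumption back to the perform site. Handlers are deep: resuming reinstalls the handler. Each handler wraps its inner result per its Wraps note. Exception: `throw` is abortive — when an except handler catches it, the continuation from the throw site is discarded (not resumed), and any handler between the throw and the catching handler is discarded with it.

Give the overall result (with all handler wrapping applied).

Answer: [(11, 0)]

Working:
get @ H3 ⇒ 0
throw(5) @ H0 re-raised
throw(5) @ H1 caught ⇒ 11
H2 returns 11
H3 returns (11, 0)
H4 returns [(11, 0)]
= [(11, 0)]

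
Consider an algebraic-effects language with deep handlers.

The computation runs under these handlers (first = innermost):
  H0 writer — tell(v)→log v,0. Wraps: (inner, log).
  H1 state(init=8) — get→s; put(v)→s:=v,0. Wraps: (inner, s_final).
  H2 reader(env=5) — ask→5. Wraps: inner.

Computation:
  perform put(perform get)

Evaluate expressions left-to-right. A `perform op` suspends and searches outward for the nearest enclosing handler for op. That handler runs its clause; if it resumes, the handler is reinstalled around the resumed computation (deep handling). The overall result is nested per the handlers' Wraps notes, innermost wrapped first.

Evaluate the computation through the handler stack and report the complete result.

Working:
get @ H1 ⇒ 8
put(8) @ H1 ⇒ s:=8
H0 returns (0, ())
H1 returns ((0, ()), 8)
H2 returns ((0, ()), 8)
= ((0, ()), 8)

Answer: ((0, ()), 8)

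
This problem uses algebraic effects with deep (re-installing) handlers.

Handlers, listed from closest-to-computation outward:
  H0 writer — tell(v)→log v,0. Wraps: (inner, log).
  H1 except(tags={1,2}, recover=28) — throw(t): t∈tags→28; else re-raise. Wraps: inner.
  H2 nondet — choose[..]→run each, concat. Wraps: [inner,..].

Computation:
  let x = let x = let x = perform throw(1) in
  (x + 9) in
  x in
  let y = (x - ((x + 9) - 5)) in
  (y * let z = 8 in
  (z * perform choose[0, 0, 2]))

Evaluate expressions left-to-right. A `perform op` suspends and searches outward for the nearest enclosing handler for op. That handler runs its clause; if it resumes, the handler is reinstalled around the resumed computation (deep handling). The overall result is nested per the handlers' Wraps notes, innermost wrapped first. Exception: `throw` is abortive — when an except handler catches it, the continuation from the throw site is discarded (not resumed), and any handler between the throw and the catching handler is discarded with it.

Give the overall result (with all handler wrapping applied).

Answer: [28]

Step-by-step:
throw(1) @ H1 caught ⇒ 28
H2 returns [28]
= [28]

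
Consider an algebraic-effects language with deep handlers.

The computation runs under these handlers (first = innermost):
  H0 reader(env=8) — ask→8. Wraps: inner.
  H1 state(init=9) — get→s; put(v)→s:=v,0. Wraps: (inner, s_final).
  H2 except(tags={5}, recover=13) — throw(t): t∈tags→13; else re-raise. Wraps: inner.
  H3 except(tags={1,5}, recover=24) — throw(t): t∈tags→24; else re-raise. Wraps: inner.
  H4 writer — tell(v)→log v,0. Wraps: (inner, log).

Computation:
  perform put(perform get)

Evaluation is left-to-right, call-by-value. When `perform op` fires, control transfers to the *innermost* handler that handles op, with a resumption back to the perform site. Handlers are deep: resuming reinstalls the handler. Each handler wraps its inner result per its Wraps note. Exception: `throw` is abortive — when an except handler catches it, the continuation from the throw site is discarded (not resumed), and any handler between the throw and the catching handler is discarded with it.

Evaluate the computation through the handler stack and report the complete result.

Answer: ((0, 9), ())

Working:
get @ H1 ⇒ 9
put(9) @ H1 ⇒ s:=9
H0 returns 0
H1 returns (0, 9)
H2 returns (0, 9)
H3 returns (0, 9)
H4 returns ((0, 9), ())
= ((0, 9), ())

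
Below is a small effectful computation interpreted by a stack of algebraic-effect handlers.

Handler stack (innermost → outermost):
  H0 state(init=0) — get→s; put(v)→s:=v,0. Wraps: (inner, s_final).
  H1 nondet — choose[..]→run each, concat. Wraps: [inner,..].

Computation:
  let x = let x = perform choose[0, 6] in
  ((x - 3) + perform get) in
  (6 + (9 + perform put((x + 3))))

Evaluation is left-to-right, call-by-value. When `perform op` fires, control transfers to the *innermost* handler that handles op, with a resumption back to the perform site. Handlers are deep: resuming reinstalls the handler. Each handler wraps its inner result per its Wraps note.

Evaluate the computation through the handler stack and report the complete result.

Answer: [(15, 0), (15, 6)]

Working:
choose[0, 6] @ H1
  branch[0] choose=0:
    get @ H0 ⇒ 0
    put(0) @ H0 ⇒ s:=0
    H0 returns (15, 0)
    H1 returns [(15, 0)]
  branch[1] choose=6:
    get @ H0 ⇒ 0
    put(6) @ H0 ⇒ s:=6
    H0 returns (15, 6)
    H1 returns [(15, 6)]
= [(15, 0), (15, 6)]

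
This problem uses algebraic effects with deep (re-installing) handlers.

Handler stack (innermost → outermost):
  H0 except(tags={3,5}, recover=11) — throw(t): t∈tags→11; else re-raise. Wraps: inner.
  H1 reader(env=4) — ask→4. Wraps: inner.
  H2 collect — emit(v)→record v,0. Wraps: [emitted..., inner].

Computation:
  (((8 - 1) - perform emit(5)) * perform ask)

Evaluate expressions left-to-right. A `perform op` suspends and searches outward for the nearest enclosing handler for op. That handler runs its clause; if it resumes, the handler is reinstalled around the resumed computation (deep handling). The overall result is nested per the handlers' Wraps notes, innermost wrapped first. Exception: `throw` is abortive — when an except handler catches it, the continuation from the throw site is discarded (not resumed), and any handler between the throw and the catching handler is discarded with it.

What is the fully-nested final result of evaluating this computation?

Step-by-step:
emit(5) @ H2 ⇒ out+=5
ask @ H1 ⇒ 4
H0 returns 28
H1 returns 28
H2 returns [5, 28]
= [5, 28]

Answer: [5, 28]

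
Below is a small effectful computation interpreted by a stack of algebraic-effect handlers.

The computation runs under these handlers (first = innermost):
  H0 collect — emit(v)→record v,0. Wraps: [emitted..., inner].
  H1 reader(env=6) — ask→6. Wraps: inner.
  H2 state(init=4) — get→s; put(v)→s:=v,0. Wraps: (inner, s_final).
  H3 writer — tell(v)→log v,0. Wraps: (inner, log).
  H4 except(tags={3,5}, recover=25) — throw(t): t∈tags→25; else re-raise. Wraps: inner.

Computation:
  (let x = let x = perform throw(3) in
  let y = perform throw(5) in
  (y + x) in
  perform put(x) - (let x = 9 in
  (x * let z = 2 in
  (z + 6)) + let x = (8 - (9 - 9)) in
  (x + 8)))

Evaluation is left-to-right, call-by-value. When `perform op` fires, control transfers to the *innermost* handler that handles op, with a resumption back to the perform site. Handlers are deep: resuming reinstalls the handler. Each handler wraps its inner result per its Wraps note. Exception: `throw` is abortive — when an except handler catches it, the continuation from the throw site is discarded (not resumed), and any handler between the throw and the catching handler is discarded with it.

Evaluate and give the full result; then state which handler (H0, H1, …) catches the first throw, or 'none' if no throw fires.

Evaluation trace:
throw(3) @ H4 caught ⇒ 25
= 25

Answer: 25 ; first throw caught by: H4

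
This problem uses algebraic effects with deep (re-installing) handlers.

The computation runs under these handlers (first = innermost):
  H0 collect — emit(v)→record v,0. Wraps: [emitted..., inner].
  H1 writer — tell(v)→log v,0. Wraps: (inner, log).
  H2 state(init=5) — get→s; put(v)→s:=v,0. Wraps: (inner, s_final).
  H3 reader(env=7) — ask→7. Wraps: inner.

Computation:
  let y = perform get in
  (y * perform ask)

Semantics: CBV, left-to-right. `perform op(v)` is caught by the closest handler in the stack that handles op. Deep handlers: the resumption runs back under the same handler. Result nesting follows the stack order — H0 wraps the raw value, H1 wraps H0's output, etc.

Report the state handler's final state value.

Working:
get @ H2 ⇒ 5
ask @ H3 ⇒ 7
H0 returns [35]
H1 returns ([35], ())
H2 returns (([35], ()), 5)
H3 returns (([35], ()), 5)
= (([35], ()), 5)

Answer: 5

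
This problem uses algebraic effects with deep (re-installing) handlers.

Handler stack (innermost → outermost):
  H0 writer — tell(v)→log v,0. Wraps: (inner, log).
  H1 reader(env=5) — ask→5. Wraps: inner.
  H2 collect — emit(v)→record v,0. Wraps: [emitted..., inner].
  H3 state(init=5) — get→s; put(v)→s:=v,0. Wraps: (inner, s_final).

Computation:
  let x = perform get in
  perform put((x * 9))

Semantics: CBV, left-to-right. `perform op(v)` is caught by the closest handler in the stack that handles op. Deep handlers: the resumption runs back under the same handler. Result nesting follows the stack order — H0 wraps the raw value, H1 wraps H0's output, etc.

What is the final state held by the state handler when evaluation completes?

Answer: 45

Evaluation trace:
get @ H3 ⇒ 5
put(45) @ H3 ⇒ s:=45
H0 returns (0, ())
H1 returns (0, ())
H2 returns [(0, ())]
H3 returns ([(0, ())], 45)
= ([(0, ())], 45)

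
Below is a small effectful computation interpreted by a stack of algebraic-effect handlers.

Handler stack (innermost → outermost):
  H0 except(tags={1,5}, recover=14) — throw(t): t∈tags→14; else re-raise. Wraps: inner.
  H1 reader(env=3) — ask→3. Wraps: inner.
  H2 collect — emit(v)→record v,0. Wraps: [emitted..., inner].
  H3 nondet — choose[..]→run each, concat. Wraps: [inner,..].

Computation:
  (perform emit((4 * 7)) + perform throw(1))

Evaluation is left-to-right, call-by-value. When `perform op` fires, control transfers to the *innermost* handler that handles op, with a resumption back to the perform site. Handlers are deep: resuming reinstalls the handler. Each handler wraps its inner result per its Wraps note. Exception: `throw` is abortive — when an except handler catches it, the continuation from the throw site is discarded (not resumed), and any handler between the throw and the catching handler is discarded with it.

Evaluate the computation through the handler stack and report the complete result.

Answer: [[28, 14]]

Step-by-step:
emit(28) @ H2 ⇒ out+=28
throw(1) @ H0 caught ⇒ 14
H1 returns 14
H2 returns [28, 14]
H3 returns [[28, 14]]
= [[28, 14]]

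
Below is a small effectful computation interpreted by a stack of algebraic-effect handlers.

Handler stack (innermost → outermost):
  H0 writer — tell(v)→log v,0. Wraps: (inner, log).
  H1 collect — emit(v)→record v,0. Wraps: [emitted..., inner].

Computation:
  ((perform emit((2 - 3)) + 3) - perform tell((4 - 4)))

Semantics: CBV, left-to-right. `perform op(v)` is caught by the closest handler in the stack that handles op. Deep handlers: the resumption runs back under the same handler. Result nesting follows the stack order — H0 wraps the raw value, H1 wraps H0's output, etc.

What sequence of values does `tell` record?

Evaluation trace:
emit(-1) @ H1 ⇒ out+=-1
tell(0) @ H0 ⇒ log+=0
H0 returns (3, (0))
H1 returns [-1, (3, (0))]
= [-1, (3, (0))]

Answer: (0)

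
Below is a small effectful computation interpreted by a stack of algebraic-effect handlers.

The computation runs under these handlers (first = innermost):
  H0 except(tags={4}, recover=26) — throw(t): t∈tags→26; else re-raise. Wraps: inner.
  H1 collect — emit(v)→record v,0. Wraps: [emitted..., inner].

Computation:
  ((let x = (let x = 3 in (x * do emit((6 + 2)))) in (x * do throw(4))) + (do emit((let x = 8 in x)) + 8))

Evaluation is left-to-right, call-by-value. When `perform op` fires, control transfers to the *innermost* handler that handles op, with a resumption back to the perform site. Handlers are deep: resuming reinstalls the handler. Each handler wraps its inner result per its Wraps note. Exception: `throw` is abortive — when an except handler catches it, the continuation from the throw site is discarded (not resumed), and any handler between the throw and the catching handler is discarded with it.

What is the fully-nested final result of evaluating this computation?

Working:
emit(8) @ H1 ⇒ out+=8
throw(4) @ H0 caught ⇒ 26
H1 returns [8, 26]
= [8, 26]

Answer: [8, 26]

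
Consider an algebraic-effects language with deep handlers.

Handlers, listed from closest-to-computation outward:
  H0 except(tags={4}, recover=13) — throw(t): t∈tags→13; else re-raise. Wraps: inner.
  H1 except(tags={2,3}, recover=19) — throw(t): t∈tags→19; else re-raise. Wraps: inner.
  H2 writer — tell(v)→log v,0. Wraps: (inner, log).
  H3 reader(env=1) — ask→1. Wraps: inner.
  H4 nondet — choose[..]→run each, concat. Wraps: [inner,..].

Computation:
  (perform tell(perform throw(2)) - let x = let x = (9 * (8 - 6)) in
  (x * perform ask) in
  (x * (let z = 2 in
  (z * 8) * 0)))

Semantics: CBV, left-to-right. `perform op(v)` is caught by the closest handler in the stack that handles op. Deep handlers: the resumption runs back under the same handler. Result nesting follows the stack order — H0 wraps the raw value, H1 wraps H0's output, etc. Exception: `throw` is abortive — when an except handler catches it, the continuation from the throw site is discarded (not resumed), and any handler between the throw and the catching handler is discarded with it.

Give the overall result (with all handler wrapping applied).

Step-by-step:
throw(2) @ H0 re-raised
throw(2) @ H1 caught ⇒ 19
H2 returns (19, ())
H3 returns (19, ())
H4 returns [(19, ())]
= [(19, ())]

Answer: [(19, ())]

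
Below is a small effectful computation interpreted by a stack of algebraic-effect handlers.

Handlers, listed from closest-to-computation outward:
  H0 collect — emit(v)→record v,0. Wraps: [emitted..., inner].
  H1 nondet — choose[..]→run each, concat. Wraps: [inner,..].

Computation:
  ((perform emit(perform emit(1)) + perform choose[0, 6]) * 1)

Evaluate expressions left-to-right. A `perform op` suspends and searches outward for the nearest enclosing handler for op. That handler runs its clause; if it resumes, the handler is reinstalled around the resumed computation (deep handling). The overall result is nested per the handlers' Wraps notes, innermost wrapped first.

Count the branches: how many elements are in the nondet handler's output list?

Answer: 2

Step-by-step:
emit(1) @ H0 ⇒ out+=1
emit(0) @ H0 ⇒ out+=0
choose[0, 6] @ H1
  branch[0] choose=0:
    H0 returns [1, 0, 0]
    H1 returns [[1, 0, 0]]
  branch[1] choose=6:
    H0 returns [1, 0, 6]
    H1 returns [[1, 0, 6]]
= [[1, 0, 0], [1, 0, 6]]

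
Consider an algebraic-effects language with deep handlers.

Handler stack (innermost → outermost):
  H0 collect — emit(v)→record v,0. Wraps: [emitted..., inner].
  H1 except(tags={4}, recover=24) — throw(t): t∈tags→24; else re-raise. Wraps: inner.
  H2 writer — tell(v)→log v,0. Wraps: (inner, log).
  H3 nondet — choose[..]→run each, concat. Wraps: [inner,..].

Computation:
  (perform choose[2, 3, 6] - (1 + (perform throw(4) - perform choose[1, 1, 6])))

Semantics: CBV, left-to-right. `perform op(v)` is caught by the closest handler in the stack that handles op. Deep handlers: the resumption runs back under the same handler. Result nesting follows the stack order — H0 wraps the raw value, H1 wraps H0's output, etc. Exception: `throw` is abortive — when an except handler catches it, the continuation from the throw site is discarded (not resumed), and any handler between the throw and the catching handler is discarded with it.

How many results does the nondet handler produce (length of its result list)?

Working:
choose[2, 3, 6] @ H3
  branch[0] choose=2:
    throw(4) @ H1 caught ⇒ 24
    H2 returns (24, ())
    H3 returns [(24, ())]
  branch[1] choose=3:
    throw(4) @ H1 caught ⇒ 24
    H2 returns (24, ())
    H3 returns [(24, ())]
  branch[2] choose=6:
    throw(4) @ H1 caught ⇒ 24
    H2 returns (24, ())
    H3 returns [(24, ())]
= [(24, ()), (24, ()), (24, ())]

Answer: 3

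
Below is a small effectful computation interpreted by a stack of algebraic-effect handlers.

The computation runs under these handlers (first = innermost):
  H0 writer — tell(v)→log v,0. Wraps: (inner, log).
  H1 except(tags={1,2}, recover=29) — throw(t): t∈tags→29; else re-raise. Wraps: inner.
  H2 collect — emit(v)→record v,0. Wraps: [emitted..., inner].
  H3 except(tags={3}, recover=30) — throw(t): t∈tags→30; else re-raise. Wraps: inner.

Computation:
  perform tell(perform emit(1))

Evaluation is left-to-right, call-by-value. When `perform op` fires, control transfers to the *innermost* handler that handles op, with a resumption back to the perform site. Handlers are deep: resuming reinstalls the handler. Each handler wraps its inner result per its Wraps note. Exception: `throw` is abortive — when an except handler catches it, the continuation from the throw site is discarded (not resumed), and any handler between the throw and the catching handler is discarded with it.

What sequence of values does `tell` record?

Answer: (0)

Evaluation trace:
emit(1) @ H2 ⇒ out+=1
tell(0) @ H0 ⇒ log+=0
H0 returns (0, (0))
H1 returns (0, (0))
H2 returns [1, (0, (0))]
H3 returns [1, (0, (0))]
= [1, (0, (0))]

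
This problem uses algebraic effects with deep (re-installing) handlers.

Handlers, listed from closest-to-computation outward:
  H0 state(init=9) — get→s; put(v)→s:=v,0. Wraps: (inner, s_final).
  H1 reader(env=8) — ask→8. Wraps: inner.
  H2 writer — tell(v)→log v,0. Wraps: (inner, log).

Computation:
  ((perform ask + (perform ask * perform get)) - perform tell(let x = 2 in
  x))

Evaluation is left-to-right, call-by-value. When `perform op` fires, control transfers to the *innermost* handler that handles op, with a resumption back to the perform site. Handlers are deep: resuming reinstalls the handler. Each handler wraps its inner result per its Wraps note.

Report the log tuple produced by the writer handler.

Evaluation trace:
ask @ H1 ⇒ 8
ask @ H1 ⇒ 8
get @ H0 ⇒ 9
tell(2) @ H2 ⇒ log+=2
H0 returns (80, 9)
H1 returns (80, 9)
H2 returns ((80, 9), (2))
= ((80, 9), (2))

Answer: (2)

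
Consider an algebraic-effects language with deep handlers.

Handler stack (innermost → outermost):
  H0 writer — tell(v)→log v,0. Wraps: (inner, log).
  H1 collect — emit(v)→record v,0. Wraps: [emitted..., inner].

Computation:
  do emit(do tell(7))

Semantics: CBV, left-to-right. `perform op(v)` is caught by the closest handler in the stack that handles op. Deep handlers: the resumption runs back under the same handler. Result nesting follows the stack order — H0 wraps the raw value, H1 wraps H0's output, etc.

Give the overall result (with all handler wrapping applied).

Answer: [0, (0, (7))]

Working:
tell(7) @ H0 ⇒ log+=7
emit(0) @ H1 ⇒ out+=0
H0 returns (0, (7))
H1 returns [0, (0, (7))]
= [0, (0, (7))]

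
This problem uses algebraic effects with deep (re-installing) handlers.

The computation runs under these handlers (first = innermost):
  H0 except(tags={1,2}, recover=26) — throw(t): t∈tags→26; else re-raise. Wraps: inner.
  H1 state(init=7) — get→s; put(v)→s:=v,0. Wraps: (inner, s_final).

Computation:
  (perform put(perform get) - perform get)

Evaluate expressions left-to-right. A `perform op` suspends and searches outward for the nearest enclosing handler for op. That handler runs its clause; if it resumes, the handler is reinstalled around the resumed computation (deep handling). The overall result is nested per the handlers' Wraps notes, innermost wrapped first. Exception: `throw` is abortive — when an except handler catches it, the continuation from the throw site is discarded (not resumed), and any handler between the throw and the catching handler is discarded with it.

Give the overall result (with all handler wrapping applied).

Step-by-step:
get @ H1 ⇒ 7
put(7) @ H1 ⇒ s:=7
get @ H1 ⇒ 7
H0 returns -7
H1 returns (-7, 7)
= (-7, 7)

Answer: (-7, 7)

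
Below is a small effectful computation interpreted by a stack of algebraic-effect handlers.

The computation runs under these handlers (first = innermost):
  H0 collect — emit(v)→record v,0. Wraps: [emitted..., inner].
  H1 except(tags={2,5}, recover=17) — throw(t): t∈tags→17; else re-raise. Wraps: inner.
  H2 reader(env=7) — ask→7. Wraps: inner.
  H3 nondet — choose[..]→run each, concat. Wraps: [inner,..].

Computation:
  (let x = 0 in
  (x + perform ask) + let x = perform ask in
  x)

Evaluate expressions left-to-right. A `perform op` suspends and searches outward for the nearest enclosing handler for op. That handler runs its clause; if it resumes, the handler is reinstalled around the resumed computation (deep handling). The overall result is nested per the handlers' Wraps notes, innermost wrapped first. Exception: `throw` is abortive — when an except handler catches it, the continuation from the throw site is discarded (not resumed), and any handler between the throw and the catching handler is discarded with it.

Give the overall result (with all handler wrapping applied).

Step-by-step:
ask @ H2 ⇒ 7
ask @ H2 ⇒ 7
H0 returns [14]
H1 returns [14]
H2 returns [14]
H3 returns [[14]]
= [[14]]

Answer: [[14]]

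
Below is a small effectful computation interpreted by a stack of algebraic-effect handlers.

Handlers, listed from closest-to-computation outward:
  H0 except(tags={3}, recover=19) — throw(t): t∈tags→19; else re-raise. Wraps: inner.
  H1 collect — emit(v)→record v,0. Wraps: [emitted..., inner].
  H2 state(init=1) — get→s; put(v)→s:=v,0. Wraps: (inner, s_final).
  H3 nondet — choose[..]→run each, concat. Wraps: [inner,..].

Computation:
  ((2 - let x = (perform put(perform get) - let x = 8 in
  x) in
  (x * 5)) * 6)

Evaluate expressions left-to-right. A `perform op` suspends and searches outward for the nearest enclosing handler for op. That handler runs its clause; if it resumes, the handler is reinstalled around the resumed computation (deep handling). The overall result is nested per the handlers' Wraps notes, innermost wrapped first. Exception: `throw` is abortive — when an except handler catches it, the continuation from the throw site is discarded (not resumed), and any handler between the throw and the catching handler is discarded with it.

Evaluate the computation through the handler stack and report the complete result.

Working:
get @ H2 ⇒ 1
put(1) @ H2 ⇒ s:=1
H0 returns 252
H1 returns [252]
H2 returns ([252], 1)
H3 returns [([252], 1)]
= [([252], 1)]

Answer: [([252], 1)]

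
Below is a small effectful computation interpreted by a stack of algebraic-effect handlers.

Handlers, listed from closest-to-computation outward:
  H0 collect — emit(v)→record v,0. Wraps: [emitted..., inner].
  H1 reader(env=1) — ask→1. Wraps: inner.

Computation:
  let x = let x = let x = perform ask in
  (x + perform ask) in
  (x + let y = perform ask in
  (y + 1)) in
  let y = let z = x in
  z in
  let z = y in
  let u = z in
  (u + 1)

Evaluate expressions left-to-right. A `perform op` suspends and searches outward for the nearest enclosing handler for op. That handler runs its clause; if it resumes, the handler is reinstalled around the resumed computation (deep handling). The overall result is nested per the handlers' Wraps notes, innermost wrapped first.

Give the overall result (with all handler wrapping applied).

Working:
ask @ H1 ⇒ 1
ask @ H1 ⇒ 1
ask @ H1 ⇒ 1
H0 returns [5]
H1 returns [5]
= [5]

Answer: [5]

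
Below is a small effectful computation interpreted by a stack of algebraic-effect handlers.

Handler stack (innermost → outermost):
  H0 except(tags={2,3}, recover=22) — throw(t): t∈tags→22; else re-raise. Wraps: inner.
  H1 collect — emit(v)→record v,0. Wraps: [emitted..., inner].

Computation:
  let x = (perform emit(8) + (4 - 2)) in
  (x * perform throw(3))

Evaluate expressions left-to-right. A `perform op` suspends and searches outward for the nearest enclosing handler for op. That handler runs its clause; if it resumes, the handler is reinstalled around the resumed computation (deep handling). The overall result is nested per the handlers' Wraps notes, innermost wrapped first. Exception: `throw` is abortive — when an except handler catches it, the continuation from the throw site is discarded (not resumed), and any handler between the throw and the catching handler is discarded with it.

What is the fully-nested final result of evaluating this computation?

Answer: [8, 22]

Evaluation trace:
emit(8) @ H1 ⇒ out+=8
throw(3) @ H0 caught ⇒ 22
H1 returns [8, 22]
= [8, 22]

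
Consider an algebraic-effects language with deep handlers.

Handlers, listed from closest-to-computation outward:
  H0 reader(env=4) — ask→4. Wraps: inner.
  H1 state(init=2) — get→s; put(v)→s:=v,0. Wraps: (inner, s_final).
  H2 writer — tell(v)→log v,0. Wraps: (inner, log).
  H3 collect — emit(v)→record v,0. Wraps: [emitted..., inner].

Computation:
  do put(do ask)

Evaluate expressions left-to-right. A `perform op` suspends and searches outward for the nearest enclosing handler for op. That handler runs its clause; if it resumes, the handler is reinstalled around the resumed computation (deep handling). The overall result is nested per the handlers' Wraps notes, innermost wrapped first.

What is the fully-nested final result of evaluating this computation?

Evaluation trace:
ask @ H0 ⇒ 4
put(4) @ H1 ⇒ s:=4
H0 returns 0
H1 returns (0, 4)
H2 returns ((0, 4), ())
H3 returns [((0, 4), ())]
= [((0, 4), ())]

Answer: [((0, 4), ())]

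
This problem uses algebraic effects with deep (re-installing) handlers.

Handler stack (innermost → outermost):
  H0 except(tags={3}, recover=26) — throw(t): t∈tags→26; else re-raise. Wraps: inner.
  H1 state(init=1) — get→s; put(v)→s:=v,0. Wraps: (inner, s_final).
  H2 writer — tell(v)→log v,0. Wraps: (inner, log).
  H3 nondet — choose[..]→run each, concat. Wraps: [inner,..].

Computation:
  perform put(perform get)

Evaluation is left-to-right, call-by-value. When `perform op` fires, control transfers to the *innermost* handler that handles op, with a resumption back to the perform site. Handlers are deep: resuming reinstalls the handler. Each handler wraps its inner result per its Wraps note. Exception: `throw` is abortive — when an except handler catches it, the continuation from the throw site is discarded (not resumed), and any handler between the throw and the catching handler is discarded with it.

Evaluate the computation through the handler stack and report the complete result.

Evaluation trace:
get @ H1 ⇒ 1
put(1) @ H1 ⇒ s:=1
H0 returns 0
H1 returns (0, 1)
H2 returns ((0, 1), ())
H3 returns [((0, 1), ())]
= [((0, 1), ())]

Answer: [((0, 1), ())]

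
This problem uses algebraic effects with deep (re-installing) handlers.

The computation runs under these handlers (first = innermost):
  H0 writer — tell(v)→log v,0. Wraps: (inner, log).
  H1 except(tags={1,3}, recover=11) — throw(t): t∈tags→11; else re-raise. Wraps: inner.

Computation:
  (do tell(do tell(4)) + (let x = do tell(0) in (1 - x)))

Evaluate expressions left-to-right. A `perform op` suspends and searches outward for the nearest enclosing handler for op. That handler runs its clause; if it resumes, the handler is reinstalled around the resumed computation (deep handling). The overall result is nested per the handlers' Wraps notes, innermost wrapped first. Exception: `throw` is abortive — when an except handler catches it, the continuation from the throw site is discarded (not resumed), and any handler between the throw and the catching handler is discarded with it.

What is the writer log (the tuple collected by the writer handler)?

Evaluation trace:
tell(4) @ H0 ⇒ log+=4
tell(0) @ H0 ⇒ log+=0
tell(0) @ H0 ⇒ log+=0
H0 returns (1, (4, 0, 0))
H1 returns (1, (4, 0, 0))
= (1, (4, 0, 0))

Answer: (4, 0, 0)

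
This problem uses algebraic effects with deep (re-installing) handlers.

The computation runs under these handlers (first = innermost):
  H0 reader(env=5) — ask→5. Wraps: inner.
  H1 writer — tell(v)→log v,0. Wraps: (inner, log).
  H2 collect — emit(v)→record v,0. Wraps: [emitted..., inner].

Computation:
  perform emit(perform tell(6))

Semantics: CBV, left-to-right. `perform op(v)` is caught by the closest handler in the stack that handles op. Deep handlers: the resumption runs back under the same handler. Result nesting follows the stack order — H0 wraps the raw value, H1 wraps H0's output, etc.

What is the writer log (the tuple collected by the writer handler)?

Answer: (6)

Step-by-step:
tell(6) @ H1 ⇒ log+=6
emit(0) @ H2 ⇒ out+=0
H0 returns 0
H1 returns (0, (6))
H2 returns [0, (0, (6))]
= [0, (0, (6))]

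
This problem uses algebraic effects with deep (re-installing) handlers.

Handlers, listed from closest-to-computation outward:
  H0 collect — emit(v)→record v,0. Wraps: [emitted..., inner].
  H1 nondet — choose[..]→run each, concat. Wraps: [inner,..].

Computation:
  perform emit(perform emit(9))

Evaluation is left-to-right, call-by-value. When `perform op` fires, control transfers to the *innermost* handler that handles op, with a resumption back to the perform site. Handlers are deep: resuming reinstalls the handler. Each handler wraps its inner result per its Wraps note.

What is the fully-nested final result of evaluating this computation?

Answer: [[9, 0, 0]]

Working:
emit(9) @ H0 ⇒ out+=9
emit(0) @ H0 ⇒ out+=0
H0 returns [9, 0, 0]
H1 returns [[9, 0, 0]]
= [[9, 0, 0]]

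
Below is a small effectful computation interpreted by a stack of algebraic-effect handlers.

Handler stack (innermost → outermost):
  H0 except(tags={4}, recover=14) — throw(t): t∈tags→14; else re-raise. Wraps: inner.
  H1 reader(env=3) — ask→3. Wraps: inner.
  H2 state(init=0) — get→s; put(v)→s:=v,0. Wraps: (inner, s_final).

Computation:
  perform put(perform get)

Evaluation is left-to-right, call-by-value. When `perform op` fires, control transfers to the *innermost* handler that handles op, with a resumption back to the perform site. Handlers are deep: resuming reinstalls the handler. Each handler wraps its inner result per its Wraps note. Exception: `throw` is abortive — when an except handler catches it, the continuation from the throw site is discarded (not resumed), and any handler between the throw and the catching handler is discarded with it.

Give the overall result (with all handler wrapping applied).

Answer: (0, 0)

Working:
get @ H2 ⇒ 0
put(0) @ H2 ⇒ s:=0
H0 returns 0
H1 returns 0
H2 returns (0, 0)
= (0, 0)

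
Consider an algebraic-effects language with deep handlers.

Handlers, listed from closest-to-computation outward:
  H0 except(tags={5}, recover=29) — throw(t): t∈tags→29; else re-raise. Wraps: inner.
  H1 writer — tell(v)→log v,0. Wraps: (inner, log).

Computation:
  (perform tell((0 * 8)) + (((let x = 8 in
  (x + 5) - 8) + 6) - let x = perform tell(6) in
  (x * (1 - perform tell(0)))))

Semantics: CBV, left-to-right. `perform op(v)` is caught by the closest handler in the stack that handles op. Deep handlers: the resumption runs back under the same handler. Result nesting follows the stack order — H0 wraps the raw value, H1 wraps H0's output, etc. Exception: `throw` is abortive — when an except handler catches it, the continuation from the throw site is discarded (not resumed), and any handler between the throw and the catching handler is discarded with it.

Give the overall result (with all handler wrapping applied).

Answer: (11, (0, 6, 0))

Step-by-step:
tell(0) @ H1 ⇒ log+=0
tell(6) @ H1 ⇒ log+=6
tell(0) @ H1 ⇒ log+=0
H0 returns 11
H1 returns (11, (0, 6, 0))
= (11, (0, 6, 0))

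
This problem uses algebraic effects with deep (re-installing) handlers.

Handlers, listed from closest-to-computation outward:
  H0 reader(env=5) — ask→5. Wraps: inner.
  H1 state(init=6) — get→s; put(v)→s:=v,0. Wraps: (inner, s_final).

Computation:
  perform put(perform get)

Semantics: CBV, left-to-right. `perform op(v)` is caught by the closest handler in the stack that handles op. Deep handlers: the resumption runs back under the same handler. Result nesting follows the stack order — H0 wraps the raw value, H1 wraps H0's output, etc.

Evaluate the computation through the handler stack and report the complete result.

Answer: (0, 6)

Working:
get @ H1 ⇒ 6
put(6) @ H1 ⇒ s:=6
H0 returns 0
H1 returns (0, 6)
= (0, 6)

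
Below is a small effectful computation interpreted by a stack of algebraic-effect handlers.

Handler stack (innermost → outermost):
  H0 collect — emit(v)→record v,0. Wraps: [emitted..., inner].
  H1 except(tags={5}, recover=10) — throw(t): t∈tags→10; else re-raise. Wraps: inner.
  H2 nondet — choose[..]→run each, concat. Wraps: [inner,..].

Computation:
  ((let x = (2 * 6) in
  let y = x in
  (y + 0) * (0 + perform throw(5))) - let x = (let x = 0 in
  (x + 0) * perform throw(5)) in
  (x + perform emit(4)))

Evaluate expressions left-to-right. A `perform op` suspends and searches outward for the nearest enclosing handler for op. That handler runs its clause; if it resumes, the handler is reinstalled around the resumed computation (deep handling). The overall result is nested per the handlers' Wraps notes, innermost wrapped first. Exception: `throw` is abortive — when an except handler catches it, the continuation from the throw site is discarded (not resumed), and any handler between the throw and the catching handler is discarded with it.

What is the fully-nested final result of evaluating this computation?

Answer: [10]

Working:
throw(5) @ H1 caught ⇒ 10
H2 returns [10]
= [10]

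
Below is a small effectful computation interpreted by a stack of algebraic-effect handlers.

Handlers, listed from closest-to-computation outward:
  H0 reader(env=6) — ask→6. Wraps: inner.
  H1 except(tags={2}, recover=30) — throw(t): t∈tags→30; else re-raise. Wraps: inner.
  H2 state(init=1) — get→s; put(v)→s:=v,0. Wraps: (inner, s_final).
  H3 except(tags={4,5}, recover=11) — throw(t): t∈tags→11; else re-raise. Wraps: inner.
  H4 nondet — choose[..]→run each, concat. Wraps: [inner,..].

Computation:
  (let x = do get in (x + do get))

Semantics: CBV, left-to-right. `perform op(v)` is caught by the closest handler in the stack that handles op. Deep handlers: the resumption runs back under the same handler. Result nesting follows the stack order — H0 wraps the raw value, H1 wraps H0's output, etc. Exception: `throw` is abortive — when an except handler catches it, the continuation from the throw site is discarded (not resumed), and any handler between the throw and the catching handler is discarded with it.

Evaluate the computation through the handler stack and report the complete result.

Working:
get @ H2 ⇒ 1
get @ H2 ⇒ 1
H0 returns 2
H1 returns 2
H2 returns (2, 1)
H3 returns (2, 1)
H4 returns [(2, 1)]
= [(2, 1)]

Answer: [(2, 1)]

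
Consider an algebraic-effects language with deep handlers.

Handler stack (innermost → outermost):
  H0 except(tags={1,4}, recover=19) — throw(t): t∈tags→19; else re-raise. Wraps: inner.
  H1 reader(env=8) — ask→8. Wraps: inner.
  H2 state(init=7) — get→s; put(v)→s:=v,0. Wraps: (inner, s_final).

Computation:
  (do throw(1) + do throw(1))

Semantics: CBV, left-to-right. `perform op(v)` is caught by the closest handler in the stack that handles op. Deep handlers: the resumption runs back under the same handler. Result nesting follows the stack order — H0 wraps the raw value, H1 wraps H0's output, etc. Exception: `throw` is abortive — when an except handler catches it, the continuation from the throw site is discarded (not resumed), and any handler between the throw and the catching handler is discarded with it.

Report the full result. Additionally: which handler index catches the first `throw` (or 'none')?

Answer: (19, 7) ; first throw caught by: H0

Evaluation trace:
throw(1) @ H0 caught ⇒ 19
H1 returns 19
H2 returns (19, 7)
= (19, 7)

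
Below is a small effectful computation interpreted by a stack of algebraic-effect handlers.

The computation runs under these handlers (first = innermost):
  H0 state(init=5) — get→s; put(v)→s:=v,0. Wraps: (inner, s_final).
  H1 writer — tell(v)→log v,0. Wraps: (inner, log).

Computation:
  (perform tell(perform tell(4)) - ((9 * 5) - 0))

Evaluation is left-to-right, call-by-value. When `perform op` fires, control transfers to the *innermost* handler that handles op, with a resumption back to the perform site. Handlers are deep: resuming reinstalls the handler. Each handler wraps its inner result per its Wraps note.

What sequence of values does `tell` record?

Step-by-step:
tell(4) @ H1 ⇒ log+=4
tell(0) @ H1 ⇒ log+=0
H0 returns (-45, 5)
H1 returns ((-45, 5), (4, 0))
= ((-45, 5), (4, 0))

Answer: (4, 0)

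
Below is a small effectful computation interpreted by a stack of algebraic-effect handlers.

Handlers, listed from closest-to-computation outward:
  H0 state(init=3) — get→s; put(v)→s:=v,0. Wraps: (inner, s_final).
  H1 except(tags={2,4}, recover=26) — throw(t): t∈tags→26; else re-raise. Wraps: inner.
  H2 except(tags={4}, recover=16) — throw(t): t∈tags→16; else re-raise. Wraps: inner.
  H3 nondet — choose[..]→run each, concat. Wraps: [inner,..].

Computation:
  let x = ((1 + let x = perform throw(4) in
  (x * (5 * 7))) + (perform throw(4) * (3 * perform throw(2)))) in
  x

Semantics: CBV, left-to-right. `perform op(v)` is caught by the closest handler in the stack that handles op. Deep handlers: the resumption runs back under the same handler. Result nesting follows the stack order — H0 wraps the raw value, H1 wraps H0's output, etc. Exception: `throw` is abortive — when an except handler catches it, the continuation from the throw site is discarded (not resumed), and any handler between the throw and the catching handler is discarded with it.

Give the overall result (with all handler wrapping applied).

Working:
throw(4) @ H1 caught ⇒ 26
H2 returns 26
H3 returns [26]
= [26]

Answer: [26]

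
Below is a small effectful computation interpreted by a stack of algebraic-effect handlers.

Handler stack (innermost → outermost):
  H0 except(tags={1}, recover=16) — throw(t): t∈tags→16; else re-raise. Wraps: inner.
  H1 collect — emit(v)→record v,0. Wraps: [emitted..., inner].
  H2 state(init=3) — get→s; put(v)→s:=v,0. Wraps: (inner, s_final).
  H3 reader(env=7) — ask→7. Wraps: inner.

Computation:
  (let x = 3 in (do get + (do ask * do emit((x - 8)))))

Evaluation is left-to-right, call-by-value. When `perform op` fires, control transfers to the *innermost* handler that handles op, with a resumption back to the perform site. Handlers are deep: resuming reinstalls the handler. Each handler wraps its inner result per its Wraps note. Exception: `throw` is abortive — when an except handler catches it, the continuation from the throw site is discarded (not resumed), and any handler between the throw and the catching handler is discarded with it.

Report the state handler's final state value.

Evaluation trace:
get @ H2 ⇒ 3
ask @ H3 ⇒ 7
emit(-5) @ H1 ⇒ out+=-5
H0 returns 3
H1 returns [-5, 3]
H2 returns ([-5, 3], 3)
H3 returns ([-5, 3], 3)
= ([-5, 3], 3)

Answer: 3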